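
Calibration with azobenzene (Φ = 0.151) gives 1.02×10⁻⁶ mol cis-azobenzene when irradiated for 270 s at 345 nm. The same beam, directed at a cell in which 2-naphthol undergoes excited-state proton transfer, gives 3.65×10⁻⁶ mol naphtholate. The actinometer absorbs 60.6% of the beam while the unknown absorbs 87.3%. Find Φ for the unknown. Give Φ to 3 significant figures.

Φ = 0.375

Photons absorbed by the actinometer: 1.02×10⁻⁶ / 0.151 = 6.755×10⁻⁶ mol.
Incident flux: 6.755×10⁻⁶ / 0.606 = 1.115×10⁻⁵ einstein.
Absorbed by unknown: 0.873 × 1.115×10⁻⁵ = 9.734×10⁻⁶ mol.
Φ(unknown) = 3.65×10⁻⁶ / 9.734×10⁻⁶ = 0.375.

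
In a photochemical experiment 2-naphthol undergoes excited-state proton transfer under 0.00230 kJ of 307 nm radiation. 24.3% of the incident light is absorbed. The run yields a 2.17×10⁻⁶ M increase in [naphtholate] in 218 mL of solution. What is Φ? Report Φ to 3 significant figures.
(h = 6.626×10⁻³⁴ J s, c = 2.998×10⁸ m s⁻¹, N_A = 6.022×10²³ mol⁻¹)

Φ = 0.330

Product: (2.17×10⁻⁶ M)(0.218 L) = 4.731×10⁻⁷ mol.
Photon energy at 307 nm: hc/λ = (6.626×10⁻³⁴)(2.998×10⁸)/(307×10⁻⁹) = 6.471×10⁻¹⁹ J.
Incident energy: 0.00230 kJ = 2.30 J.
Photons incident: 2.30 / 6.471×10⁻¹⁹ = 3.554×10¹⁸, i.e. 3.554×10¹⁸/6.022×10²³ = 5.902×10⁻⁶ mol.
Photons absorbed: 0.243 × 5.902×10⁻⁶ = 1.434×10⁻⁶ mol.
Φ = 4.731×10⁻⁷ mol / 1.434×10⁻⁶ mol photons = 0.330.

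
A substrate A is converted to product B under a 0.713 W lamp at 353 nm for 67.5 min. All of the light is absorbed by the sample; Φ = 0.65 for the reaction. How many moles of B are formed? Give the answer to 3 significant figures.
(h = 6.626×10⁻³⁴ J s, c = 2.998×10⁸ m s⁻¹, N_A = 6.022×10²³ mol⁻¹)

0.00554 mol

Photon energy at 353 nm: hc/λ = (6.626×10⁻³⁴)(2.998×10⁸)/(353×10⁻⁹) = 5.627×10⁻¹⁹ J.
Energy delivered: (0.713 W)(4050 s) = 2888 J.
Photons incident: 2888 / 5.627×10⁻¹⁹ = 5.132×10²¹, i.e. 5.132×10²¹/6.022×10²³ = 0.008522 mol.
Product: Φ × n_abs = 0.65 × 0.008522 = 0.005539 mol.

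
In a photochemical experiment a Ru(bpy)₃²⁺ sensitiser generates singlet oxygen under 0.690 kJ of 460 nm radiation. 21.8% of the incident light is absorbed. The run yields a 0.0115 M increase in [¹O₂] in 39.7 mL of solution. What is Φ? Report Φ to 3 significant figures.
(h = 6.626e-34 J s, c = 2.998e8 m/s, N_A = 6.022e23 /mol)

Product: (0.0115 M)(0.0397 L) = 4.566e-4 mol.
Photon energy at 460 nm: hc/λ = (6.626e-34)(2.998e8)/(460e-9) = 4.318e-19 J.
Incident energy: 0.690 kJ = 690 J.
Photons incident: 690 / 4.318e-19 = 1.598e21, i.e. 1.598e21/6.022e23 = 0.002654 mol.
Photons absorbed: 0.218 × 0.002654 = 5.786e-4 mol.
Φ = 4.566e-4 mol / 5.786e-4 mol photons = 0.789.

Φ = 0.789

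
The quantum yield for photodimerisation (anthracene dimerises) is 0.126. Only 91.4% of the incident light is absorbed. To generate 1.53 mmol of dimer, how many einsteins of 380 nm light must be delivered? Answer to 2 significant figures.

Product: 1.53 mmol = 0.00153 mol.
Photons that must be absorbed: 0.00153 / 0.126 = 0.01214 mol.
Incident photons needed: 0.01214 / 0.914 = 0.01328 mol.

0.013 einstein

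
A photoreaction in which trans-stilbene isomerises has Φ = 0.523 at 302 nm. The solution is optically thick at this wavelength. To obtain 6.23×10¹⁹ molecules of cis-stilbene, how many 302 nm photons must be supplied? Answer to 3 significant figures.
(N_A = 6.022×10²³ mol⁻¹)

1.19×10²⁰ photons

Product: 6.23×10¹⁹ / 6.022×10²³ = 1.035×10⁻⁴ mol.
Photons that must be absorbed: 1.035×10⁻⁴ / 0.523 = 1.979×10⁻⁴ mol.
Photon count: 1.979×10⁻⁴ × 6.022×10²³ = 1.19×10²⁰.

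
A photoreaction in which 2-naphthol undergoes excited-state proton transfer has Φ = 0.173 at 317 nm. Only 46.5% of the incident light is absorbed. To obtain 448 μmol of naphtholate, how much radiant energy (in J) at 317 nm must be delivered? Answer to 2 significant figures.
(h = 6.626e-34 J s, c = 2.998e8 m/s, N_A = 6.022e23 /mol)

Product: 448 μmol = 4.48e-4 mol.
Photons that must be absorbed: 4.48e-4 / 0.173 = 0.002590 mol.
Incident photons needed: 0.002590 / 0.465 = 0.005570 mol.
Photon energy: hc/λ = 6.266e-19 J; per mole, 3.773e5 J mol⁻¹.
Energy required: 0.005570 × 3.773e5 = 2100 J.

2100 J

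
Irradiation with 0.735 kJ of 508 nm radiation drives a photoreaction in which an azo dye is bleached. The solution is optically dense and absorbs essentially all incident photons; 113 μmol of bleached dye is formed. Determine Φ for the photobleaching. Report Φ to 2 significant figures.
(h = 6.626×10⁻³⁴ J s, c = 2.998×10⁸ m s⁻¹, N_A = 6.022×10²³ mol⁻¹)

Φ = 0.036

Product: 113 μmol = 1.13×10⁻⁴ mol.
Photon energy at 508 nm: hc/λ = (6.626×10⁻³⁴)(2.998×10⁸)/(508×10⁻⁹) = 3.910×10⁻¹⁹ J.
Incident energy: 0.735 kJ = 735 J.
Photons incident: 735 / 3.910×10⁻¹⁹ = 1.880×10²¹, i.e. 1.880×10²¹/6.022×10²³ = 0.003122 mol.
Φ = 1.13×10⁻⁴ mol / 0.003122 mol photons = 0.036.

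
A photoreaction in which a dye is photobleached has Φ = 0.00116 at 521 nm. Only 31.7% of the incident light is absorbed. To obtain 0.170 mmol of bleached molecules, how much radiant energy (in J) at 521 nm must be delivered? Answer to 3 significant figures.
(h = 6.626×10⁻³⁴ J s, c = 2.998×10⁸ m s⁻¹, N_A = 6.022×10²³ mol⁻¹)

Product: 0.170 mmol = 1.70×10⁻⁴ mol.
Photons that must be absorbed: 1.70×10⁻⁴ / 0.00116 = 0.1466 mol.
Incident photons needed: 0.1466 / 0.317 = 0.4625 mol.
Photon energy: hc/λ = 3.813×10⁻¹⁹ J; per mole, 2.296×10⁵ J mol⁻¹.
Energy required: 0.4625 × 2.296×10⁵ = 1.06×10⁵ J.

1.06×10⁵ J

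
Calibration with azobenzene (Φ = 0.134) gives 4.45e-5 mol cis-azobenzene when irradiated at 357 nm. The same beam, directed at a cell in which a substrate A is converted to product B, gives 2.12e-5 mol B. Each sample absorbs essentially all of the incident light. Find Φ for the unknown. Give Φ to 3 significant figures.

Photons absorbed by the actinometer: 4.45e-5 / 0.134 = 3.321e-4 mol.
Φ(unknown) = 2.12e-5 / 3.321e-4 = 0.0638.

Φ = 0.0638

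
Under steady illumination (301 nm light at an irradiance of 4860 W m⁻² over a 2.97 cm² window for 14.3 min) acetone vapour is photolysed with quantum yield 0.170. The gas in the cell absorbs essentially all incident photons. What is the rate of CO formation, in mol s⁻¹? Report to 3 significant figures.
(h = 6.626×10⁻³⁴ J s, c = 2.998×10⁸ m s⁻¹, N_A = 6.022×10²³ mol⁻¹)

6.17×10⁻⁷ mol s⁻¹

Photon energy at 301 nm: hc/λ = (6.626×10⁻³⁴)(2.998×10⁸)/(301×10⁻⁹) = 6.600×10⁻¹⁹ J.
Energy delivered: (4860 W m⁻²)(2.97×10⁻⁴ m²)(858 s) = 1238 J.
Photons incident: 1238 / 6.600×10⁻¹⁹ = 1.876×10²¹, i.e. 1.876×10²¹/6.022×10²³ = 0.003115 mol.
Product formed: 0.170 × 0.003115 = 5.296×10⁻⁴ mol.
Rate: 5.296×10⁻⁴ / 858 s = 6.17×10⁻⁷ mol s⁻¹.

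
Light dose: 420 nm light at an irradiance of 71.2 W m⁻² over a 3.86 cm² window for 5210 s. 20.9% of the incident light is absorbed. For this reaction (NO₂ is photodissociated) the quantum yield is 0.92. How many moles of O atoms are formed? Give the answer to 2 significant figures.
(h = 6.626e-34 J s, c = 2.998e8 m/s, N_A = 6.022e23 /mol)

Photon energy at 420 nm: hc/λ = (6.626e-34)(2.998e8)/(420e-9) = 4.730e-19 J.
Energy delivered: (71.2 W m⁻²)(3.86e-4 m²)(5210 s) = 143.2 J.
Photons incident: 143.2 / 4.730e-19 = 3.027e20, i.e. 3.027e20/6.022e23 = 5.027e-4 mol.
Photons absorbed: 0.209 × 5.027e-4 = 1.051e-4 mol.
Product: Φ × n_abs = 0.92 × 1.051e-4 = 9.669e-5 mol.

9.7e-5 mol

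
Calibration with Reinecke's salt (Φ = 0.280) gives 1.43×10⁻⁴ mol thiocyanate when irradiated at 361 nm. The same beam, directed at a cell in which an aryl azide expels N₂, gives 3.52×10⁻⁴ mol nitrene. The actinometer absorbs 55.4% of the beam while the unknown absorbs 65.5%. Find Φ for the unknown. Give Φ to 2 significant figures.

Φ = 0.58

Photons absorbed by the actinometer: 1.43×10⁻⁴ / 0.280 = 5.107×10⁻⁴ mol.
Incident flux: 5.107×10⁻⁴ / 0.554 = 9.218×10⁻⁴ einstein.
Absorbed by unknown: 0.655 × 9.218×10⁻⁴ = 6.038×10⁻⁴ mol.
Φ(unknown) = 3.52×10⁻⁴ / 6.038×10⁻⁴ = 0.58.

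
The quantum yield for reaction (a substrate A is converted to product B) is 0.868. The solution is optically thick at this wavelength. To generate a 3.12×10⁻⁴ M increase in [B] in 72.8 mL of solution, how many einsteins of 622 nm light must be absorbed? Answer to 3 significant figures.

2.62×10⁻⁵ einstein

Product: (3.12×10⁻⁴ M)(0.0728 L) = 2.271×10⁻⁵ mol.
Photons that must be absorbed: 2.271×10⁻⁵ / 0.868 = 2.616×10⁻⁵ mol.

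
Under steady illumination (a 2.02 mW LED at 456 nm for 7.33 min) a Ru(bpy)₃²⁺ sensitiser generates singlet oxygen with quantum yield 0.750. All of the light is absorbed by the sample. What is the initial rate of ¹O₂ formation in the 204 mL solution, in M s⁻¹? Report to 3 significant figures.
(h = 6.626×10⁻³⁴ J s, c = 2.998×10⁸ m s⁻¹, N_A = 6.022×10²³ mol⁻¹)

Photon energy at 456 nm: hc/λ = (6.626×10⁻³⁴)(2.998×10⁸)/(456×10⁻⁹) = 4.356×10⁻¹⁹ J.
Energy delivered: (2.02 mW)(439.8 s) = 0.8884 J.
Photons incident: 0.8884 / 4.356×10⁻¹⁹ = 2.039×10¹⁸, i.e. 2.039×10¹⁸/6.022×10²³ = 3.386×10⁻⁶ mol.
Product formed: 0.750 × 3.386×10⁻⁶ = 2.540×10⁻⁶ mol.
Rate: 2.540×10⁻⁶ mol / (439.8 s × 0.204 L) = 2.83×10⁻⁸ M s⁻¹.

2.83×10⁻⁸ M s⁻¹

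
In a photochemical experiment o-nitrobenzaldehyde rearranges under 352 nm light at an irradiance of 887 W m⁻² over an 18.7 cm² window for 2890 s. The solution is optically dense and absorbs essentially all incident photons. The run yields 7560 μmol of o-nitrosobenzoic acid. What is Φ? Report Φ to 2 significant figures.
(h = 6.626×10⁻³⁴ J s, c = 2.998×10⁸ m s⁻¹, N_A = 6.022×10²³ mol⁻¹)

Product: 7560 μmol = 0.00756 mol.
Photon energy at 352 nm: hc/λ = (6.626×10⁻³⁴)(2.998×10⁸)/(352×10⁻⁹) = 5.643×10⁻¹⁹ J.
Energy delivered: (887 W m⁻²)(18.7×10⁻⁴ m²)(2890 s) = 4794 J.
Photons incident: 4794 / 5.643×10⁻¹⁹ = 8.495×10²¹, i.e. 8.495×10²¹/6.022×10²³ = 0.01411 mol.
Φ = 0.00756 mol / 0.01411 mol photons = 0.54.

Φ = 0.54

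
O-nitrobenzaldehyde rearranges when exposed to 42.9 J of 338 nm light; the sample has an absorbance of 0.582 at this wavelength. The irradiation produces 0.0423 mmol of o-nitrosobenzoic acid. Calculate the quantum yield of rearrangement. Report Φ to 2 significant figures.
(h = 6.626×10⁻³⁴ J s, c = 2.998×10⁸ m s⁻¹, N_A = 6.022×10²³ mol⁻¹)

Φ = 0.47

Product: 0.0423 mmol = 4.23×10⁻⁵ mol.
Photon energy at 338 nm: hc/λ = (6.626×10⁻³⁴)(2.998×10⁸)/(338×10⁻⁹) = 5.877×10⁻¹⁹ J.
Photons incident: 42.9 / 5.877×10⁻¹⁹ = 7.300×10¹⁹, i.e. 7.300×10¹⁹/6.022×10²³ = 1.212×10⁻⁴ mol.
Fraction absorbed: 1 − 10^(−0.582) = 0.7382.
Photons absorbed: 0.7382 × 1.212×10⁻⁴ = 8.947×10⁻⁵ mol.
Φ = 4.23×10⁻⁵ mol / 8.947×10⁻⁵ mol photons = 0.47.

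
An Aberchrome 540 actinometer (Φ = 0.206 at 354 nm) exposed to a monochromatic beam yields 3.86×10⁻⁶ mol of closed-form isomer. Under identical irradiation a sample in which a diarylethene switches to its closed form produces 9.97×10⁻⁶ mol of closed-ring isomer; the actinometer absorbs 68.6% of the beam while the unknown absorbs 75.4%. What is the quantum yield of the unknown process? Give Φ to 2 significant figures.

Photons absorbed by the actinometer: 3.86×10⁻⁶ / 0.206 = 1.874×10⁻⁵ mol.
Incident flux: 1.874×10⁻⁵ / 0.686 = 2.732×10⁻⁵ einstein.
Absorbed by unknown: 0.754 × 2.732×10⁻⁵ = 2.060×10⁻⁵ mol.
Φ(unknown) = 9.97×10⁻⁶ / 2.060×10⁻⁵ = 0.48.

Φ = 0.48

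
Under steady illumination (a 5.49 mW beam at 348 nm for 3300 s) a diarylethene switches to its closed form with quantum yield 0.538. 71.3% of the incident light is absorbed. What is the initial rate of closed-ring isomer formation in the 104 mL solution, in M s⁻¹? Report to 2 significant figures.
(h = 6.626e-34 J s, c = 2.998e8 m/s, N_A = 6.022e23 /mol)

Photon energy at 348 nm: hc/λ = (6.626e-34)(2.998e8)/(348e-9) = 5.708e-19 J.
Energy delivered: (5.49 mW)(3300 s) = 18.12 J.
Photons incident: 18.12 / 5.708e-19 = 3.174e19, i.e. 3.174e19/6.022e23 = 5.271e-5 mol.
Photons absorbed: 0.713 × 5.271e-5 = 3.758e-5 mol.
Product formed: 0.538 × 3.758e-5 = 2.022e-5 mol.
Rate: 2.022e-5 mol / (3300 s × 0.104 L) = 5.9e-8 M s⁻¹.

5.9e-8 M s⁻¹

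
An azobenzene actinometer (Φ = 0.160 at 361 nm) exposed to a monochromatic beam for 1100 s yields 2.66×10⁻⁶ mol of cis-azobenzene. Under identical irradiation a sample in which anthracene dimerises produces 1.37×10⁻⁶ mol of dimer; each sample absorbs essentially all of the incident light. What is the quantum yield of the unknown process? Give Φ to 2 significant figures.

Photons absorbed by the actinometer: 2.66×10⁻⁶ / 0.160 = 1.663×10⁻⁵ mol.
Φ(unknown) = 1.37×10⁻⁶ / 1.663×10⁻⁵ = 0.082.

Φ = 0.082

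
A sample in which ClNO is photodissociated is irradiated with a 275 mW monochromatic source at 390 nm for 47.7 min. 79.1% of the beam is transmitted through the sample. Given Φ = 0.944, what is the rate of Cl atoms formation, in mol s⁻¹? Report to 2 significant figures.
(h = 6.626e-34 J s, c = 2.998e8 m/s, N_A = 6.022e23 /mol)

Photon energy at 390 nm: hc/λ = (6.626e-34)(2.998e8)/(390e-9) = 5.094e-19 J.
Energy delivered: (275 mW)(2862 s) = 787.1 J.
Photons incident: 787.1 / 5.094e-19 = 1.545e21, i.e. 1.545e21/6.022e23 = 0.002566 mol.
Fraction absorbed: 1 − 79.1/100 = 0.2090.
Photons absorbed: 0.2090 × 0.002566 = 5.363e-4 mol.
Product formed: 0.944 × 5.363e-4 = 5.063e-4 mol.
Rate: 5.063e-4 / 2862 s = 1.8e-7 mol s⁻¹.

1.8e-7 mol s⁻¹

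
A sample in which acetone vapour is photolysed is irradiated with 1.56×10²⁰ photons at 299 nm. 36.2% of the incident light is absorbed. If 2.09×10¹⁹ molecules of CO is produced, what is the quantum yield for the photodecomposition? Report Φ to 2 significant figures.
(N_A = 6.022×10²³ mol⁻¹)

Product: 2.09×10¹⁹ / 6.022×10²³ = 3.471×10⁻⁵ mol.
Moles of photons: 1.56×10²⁰ / 6.022×10²³ = 2.591×10⁻⁴ mol.
Photons absorbed: 0.362 × 2.591×10⁻⁴ = 9.379×10⁻⁵ mol.
Φ = 3.471×10⁻⁵ mol / 9.379×10⁻⁵ mol photons = 0.37.

Φ = 0.37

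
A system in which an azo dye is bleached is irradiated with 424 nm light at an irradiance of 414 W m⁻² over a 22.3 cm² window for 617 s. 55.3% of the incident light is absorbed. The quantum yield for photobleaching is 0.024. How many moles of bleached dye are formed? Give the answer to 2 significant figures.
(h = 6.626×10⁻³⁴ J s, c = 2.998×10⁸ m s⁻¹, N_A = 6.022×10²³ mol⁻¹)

2.7×10⁻⁵ mol

Photon energy at 424 nm: hc/λ = (6.626×10⁻³⁴)(2.998×10⁸)/(424×10⁻⁹) = 4.685×10⁻¹⁹ J.
Energy delivered: (414 W m⁻²)(22.3×10⁻⁴ m²)(617 s) = 569.6 J.
Photons incident: 569.6 / 4.685×10⁻¹⁹ = 1.216×10²¹, i.e. 1.216×10²¹/6.022×10²³ = 0.002019 mol.
Photons absorbed: 0.553 × 0.002019 = 0.001117 mol.
Product: Φ × n_abs = 0.024 × 0.001117 = 2.681×10⁻⁵ mol.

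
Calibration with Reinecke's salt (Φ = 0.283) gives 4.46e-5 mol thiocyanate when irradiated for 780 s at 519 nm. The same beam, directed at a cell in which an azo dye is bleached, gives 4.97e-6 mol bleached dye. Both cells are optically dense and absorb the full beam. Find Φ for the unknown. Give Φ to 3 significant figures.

Φ = 0.0315

Photons absorbed by the actinometer: 4.46e-5 / 0.283 = 1.576e-4 mol.
Φ(unknown) = 4.97e-6 / 1.576e-4 = 0.0315.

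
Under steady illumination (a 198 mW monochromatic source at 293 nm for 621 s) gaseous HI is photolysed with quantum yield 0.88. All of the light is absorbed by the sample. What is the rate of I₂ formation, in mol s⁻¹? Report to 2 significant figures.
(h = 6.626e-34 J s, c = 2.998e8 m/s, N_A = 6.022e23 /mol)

Photon energy at 293 nm: hc/λ = (6.626e-34)(2.998e8)/(293e-9) = 6.780e-19 J.
Energy delivered: (198 mW)(621 s) = 123.0 J.
Photons incident: 123.0 / 6.780e-19 = 1.814e20, i.e. 1.814e20/6.022e23 = 3.012e-4 mol.
Product formed: 0.88 × 3.012e-4 = 2.651e-4 mol.
Rate: 2.651e-4 / 621 s = 4.3e-7 mol s⁻¹.

4.3e-7 mol s⁻¹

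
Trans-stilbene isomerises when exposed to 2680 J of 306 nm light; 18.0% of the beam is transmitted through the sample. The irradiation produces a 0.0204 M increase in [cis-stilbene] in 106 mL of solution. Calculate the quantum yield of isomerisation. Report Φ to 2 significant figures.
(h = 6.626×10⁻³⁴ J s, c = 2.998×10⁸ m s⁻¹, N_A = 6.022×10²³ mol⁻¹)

Product: (0.0204 M)(0.106 L) = 0.002162 mol.
Photon energy at 306 nm: hc/λ = (6.626×10⁻³⁴)(2.998×10⁸)/(306×10⁻⁹) = 6.492×10⁻¹⁹ J.
Photons incident: 2680 / 6.492×10⁻¹⁹ = 4.128×10²¹, i.e. 4.128×10²¹/6.022×10²³ = 0.006855 mol.
Fraction absorbed: 1 − 18.0/100 = 0.8200.
Photons absorbed: 0.8200 × 0.006855 = 0.005621 mol.
Φ = 0.002162 mol / 0.005621 mol photons = 0.38.

Φ = 0.38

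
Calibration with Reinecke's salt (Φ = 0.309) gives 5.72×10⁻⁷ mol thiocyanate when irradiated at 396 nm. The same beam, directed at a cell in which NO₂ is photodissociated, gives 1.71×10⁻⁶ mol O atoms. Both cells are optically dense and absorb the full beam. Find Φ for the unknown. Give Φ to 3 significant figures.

Photons absorbed by the actinometer: 5.72×10⁻⁷ / 0.309 = 1.851×10⁻⁶ mol.
Φ(unknown) = 1.71×10⁻⁶ / 1.851×10⁻⁶ = 0.924.

Φ = 0.924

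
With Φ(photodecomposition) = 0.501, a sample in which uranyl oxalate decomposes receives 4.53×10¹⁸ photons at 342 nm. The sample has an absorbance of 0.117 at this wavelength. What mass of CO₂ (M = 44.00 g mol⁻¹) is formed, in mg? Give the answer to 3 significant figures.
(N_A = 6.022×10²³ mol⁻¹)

Moles of photons: 4.53×10¹⁸ / 6.022×10²³ = 7.522×10⁻⁶ mol.
Fraction absorbed: 1 − 10^(−0.117) = 0.2362.
Photons absorbed: 0.2362 × 7.522×10⁻⁶ = 1.777×10⁻⁶ mol.
Product: Φ × n_abs = 0.501 × 1.777×10⁻⁶ = 8.903×10⁻⁷ mol.
Mass: 8.903×10⁻⁷ × 44.00 = 3.917×10⁻⁵ g = 0.0392 mg.

0.0392 mg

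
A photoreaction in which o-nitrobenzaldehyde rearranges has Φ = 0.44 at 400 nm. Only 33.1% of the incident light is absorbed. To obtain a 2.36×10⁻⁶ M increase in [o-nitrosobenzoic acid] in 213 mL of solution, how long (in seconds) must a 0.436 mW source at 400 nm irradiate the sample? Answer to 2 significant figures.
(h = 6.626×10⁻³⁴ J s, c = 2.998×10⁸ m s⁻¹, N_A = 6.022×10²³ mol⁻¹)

t ≈ 2400 s

Product: (2.36×10⁻⁶ M)(0.213 L) = 5.027×10⁻⁷ mol.
Photons that must be absorbed: 5.027×10⁻⁷ / 0.44 = 1.142×10⁻⁶ mol.
Incident photons needed: 1.142×10⁻⁶ / 0.331 = 3.450×10⁻⁶ mol.
Photon energy: hc/λ = 4.966×10⁻¹⁹ J; per mole, 2.991×10⁵ J mol⁻¹.
Energy required: 3.450×10⁻⁶ × 2.991×10⁵ = 1.032 J.
Time: 1.032 J / 0.000436 W = 2400 s.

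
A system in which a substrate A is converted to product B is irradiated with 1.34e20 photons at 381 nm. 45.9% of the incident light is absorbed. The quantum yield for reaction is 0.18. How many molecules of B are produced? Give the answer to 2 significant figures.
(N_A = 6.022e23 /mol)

1.1e19 molecules

Moles of photons: 1.34e20 / 6.022e23 = 2.225e-4 mol.
Photons absorbed: 0.459 × 2.225e-4 = 1.021e-4 mol.
Product: Φ × n_abs = 0.18 × 1.021e-4 = 1.838e-5 mol.
As a count: 1.838e-5 × 6.022e23 = 1.1e19.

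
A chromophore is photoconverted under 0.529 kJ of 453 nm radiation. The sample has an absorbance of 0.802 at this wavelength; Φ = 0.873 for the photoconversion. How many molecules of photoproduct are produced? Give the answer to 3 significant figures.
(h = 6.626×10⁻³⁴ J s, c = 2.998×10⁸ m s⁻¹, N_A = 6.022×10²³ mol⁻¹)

Photon energy at 453 nm: hc/λ = (6.626×10⁻³⁴)(2.998×10⁸)/(453×10⁻⁹) = 4.385×10⁻¹⁹ J.
Incident energy: 0.529 kJ = 529 J.
Photons incident: 529 / 4.385×10⁻¹⁹ = 1.206×10²¹, i.e. 1.206×10²¹/6.022×10²³ = 0.002003 mol.
Fraction absorbed: 1 − 10^(−0.802) = 0.8422.
Photons absorbed: 0.8422 × 0.002003 = 0.001687 mol.
Product: Φ × n_abs = 0.873 × 0.001687 = 0.001473 mol.
As a count: 0.001473 × 6.022×10²³ = 8.87×10²⁰.

8.87×10²⁰ molecules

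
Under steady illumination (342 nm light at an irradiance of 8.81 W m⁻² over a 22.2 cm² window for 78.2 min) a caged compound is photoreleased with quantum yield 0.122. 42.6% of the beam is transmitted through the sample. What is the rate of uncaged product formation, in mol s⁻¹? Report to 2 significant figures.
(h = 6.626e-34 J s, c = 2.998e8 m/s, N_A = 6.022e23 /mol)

Photon energy at 342 nm: hc/λ = (6.626e-34)(2.998e8)/(342e-9) = 5.808e-19 J.
Energy delivered: (8.81 W m⁻²)(22.2e-4 m²)(4692 s) = 91.77 J.
Photons incident: 91.77 / 5.808e-19 = 1.580e20, i.e. 1.580e20/6.022e23 = 2.624e-4 mol.
Fraction absorbed: 1 − 42.6/100 = 0.5740.
Photons absorbed: 0.5740 × 2.624e-4 = 1.506e-4 mol.
Product formed: 0.122 × 1.506e-4 = 1.837e-5 mol.
Rate: 1.837e-5 / 4692 s = 3.9e-9 mol s⁻¹.

3.9e-9 mol s⁻¹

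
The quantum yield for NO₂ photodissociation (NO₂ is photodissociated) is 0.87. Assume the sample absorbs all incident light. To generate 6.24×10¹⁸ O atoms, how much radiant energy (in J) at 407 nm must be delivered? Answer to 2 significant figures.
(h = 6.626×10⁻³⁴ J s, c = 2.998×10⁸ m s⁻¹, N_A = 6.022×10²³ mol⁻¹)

3.5 J

Product: 6.24×10¹⁸ / 6.022×10²³ = 1.036×10⁻⁵ mol.
Photons that must be absorbed: 1.036×10⁻⁵ / 0.87 = 1.191×10⁻⁵ mol.
Photon energy: hc/λ = 4.881×10⁻¹⁹ J; per mole, 2.939×10⁵ J mol⁻¹.
Energy required: 1.191×10⁻⁵ × 2.939×10⁵ = 3.5 J.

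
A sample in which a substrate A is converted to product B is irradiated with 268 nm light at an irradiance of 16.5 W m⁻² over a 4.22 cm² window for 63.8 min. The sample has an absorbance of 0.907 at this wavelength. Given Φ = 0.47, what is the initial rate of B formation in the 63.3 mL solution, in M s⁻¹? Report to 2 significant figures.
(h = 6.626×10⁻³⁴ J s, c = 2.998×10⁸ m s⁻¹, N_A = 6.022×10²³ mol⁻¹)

Photon energy at 268 nm: hc/λ = (6.626×10⁻³⁴)(2.998×10⁸)/(268×10⁻⁹) = 7.412×10⁻¹⁹ J.
Energy delivered: (16.5 W m⁻²)(4.22×10⁻⁴ m²)(3828 s) = 26.65 J.
Photons incident: 26.65 / 7.412×10⁻¹⁹ = 3.596×10¹⁹, i.e. 3.596×10¹⁹/6.022×10²³ = 5.971×10⁻⁵ mol.
Fraction absorbed: 1 − 10^(−0.907) = 0.8761.
Photons absorbed: 0.8761 × 5.971×10⁻⁵ = 5.231×10⁻⁵ mol.
Product formed: 0.47 × 5.231×10⁻⁵ = 2.459×10⁻⁵ mol.
Rate: 2.459×10⁻⁵ mol / (3828 s × 0.0633 L) = 1.0×10⁻⁷ M s⁻¹.

1.0×10⁻⁷ M s⁻¹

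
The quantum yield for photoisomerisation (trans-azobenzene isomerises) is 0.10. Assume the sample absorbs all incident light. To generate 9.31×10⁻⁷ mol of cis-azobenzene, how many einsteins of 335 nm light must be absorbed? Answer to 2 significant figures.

9.3×10⁻⁶ einstein

Photons that must be absorbed: 9.31×10⁻⁷ / 0.10 = 9.310×10⁻⁶ mol.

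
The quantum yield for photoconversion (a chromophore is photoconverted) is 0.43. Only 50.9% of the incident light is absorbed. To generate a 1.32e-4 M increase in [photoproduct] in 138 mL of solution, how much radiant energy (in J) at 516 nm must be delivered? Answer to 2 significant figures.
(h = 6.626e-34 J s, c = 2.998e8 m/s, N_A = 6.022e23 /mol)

Product: (1.32e-4 M)(0.138 L) = 1.822e-5 mol.
Photons that must be absorbed: 1.822e-5 / 0.43 = 4.237e-5 mol.
Incident photons needed: 4.237e-5 / 0.509 = 8.324e-5 mol.
Photon energy: hc/λ = 3.850e-19 J; per mole, 2.318e5 J mol⁻¹.
Energy required: 8.324e-5 × 2.318e5 = 19 J.

19 J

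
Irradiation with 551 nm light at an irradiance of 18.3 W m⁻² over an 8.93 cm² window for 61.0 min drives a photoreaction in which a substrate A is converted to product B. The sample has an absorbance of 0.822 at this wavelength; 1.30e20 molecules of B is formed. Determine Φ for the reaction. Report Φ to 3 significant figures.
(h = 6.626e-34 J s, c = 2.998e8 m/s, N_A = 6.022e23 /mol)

Product: 1.30e20 / 6.022e23 = 2.159e-4 mol.
Photon energy at 551 nm: hc/λ = (6.626e-34)(2.998e8)/(551e-9) = 3.605e-19 J.
Energy delivered: (18.3 W m⁻²)(8.93e-4 m²)(3660 s) = 59.81 J.
Photons incident: 59.81 / 3.605e-19 = 1.659e20, i.e. 1.659e20/6.022e23 = 2.755e-4 mol.
Fraction absorbed: 1 − 10^(−0.822) = 0.8493.
Photons absorbed: 0.8493 × 2.755e-4 = 2.340e-4 mol.
Φ = 2.159e-4 mol / 2.340e-4 mol photons = 0.923.

Φ = 0.923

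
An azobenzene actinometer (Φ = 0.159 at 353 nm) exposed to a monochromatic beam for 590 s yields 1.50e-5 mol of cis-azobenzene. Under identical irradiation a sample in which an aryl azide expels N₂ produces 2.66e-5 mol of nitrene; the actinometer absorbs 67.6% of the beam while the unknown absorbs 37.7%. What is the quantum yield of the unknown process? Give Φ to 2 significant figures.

Photons absorbed by the actinometer: 1.50e-5 / 0.159 = 9.434e-5 mol.
Incident flux: 9.434e-5 / 0.676 = 1.396e-4 einstein.
Absorbed by unknown: 0.377 × 1.396e-4 = 5.263e-5 mol.
Φ(unknown) = 2.66e-5 / 5.263e-5 = 0.51.

Φ = 0.51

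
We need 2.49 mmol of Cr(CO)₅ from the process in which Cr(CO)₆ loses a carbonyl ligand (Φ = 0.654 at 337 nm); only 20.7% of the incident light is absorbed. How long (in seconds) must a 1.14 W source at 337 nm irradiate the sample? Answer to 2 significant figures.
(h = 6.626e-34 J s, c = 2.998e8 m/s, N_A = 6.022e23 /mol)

t ≈ 5700 s

Product: 2.49 mmol = 0.00249 mol.
Photons that must be absorbed: 0.00249 / 0.654 = 0.003807 mol.
Incident photons needed: 0.003807 / 0.207 = 0.01839 mol.
Photon energy: hc/λ = 5.895e-19 J; per mole, 3.550e5 J mol⁻¹.
Energy required: 0.01839 × 3.550e5 = 6528 J.
Time: 6528 J / 1.14 W = 5700 s.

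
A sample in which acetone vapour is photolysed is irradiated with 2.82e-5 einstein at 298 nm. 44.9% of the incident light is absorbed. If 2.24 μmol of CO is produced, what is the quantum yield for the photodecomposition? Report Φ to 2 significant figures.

Product: 2.24 μmol = 2.24e-6 mol.
Photons absorbed: 0.449 × 2.82e-5 = 1.266e-5 mol.
Φ = 2.24e-6 mol / 1.266e-5 mol photons = 0.18.

Φ = 0.18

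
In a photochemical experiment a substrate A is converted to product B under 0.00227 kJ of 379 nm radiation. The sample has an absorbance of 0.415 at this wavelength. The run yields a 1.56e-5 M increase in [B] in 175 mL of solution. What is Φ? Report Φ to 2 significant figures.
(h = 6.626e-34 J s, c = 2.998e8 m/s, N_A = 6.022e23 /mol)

Product: (1.56e-5 M)(0.175 L) = 2.730e-6 mol.
Photon energy at 379 nm: hc/λ = (6.626e-34)(2.998e8)/(379e-9) = 5.241e-19 J.
Incident energy: 0.00227 kJ = 2.27 J.
Photons incident: 2.27 / 5.241e-19 = 4.331e18, i.e. 4.331e18/6.022e23 = 7.192e-6 mol.
Fraction absorbed: 1 − 10^(−0.415) = 0.6154.
Photons absorbed: 0.6154 × 7.192e-6 = 4.426e-6 mol.
Φ = 2.730e-6 mol / 4.426e-6 mol photons = 0.62.

Φ = 0.62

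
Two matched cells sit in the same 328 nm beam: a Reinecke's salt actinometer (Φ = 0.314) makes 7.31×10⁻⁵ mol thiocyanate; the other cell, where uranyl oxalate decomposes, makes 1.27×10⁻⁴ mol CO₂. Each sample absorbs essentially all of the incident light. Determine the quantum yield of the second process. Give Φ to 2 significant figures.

Photons absorbed by the actinometer: 7.31×10⁻⁵ / 0.314 = 2.328×10⁻⁴ mol.
Φ(unknown) = 1.27×10⁻⁴ / 2.328×10⁻⁴ = 0.55.

Φ = 0.55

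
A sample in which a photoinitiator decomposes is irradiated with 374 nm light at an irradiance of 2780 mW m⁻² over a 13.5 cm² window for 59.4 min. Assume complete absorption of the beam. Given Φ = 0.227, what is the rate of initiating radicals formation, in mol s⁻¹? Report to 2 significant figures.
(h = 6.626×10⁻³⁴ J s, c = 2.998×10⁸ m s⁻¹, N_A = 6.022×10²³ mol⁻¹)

2.7×10⁻⁹ mol s⁻¹

Photon energy at 374 nm: hc/λ = (6.626×10⁻³⁴)(2.998×10⁸)/(374×10⁻⁹) = 5.311×10⁻¹⁹ J.
Energy delivered: (2780 mW m⁻²)(13.5×10⁻⁴ m²)(3564 s) = 13.38 J.
Photons incident: 13.38 / 5.311×10⁻¹⁹ = 2.519×10¹⁹, i.e. 2.519×10¹⁹/6.022×10²³ = 4.183×10⁻⁵ mol.
Product formed: 0.227 × 4.183×10⁻⁵ = 9.495×10⁻⁶ mol.
Rate: 9.495×10⁻⁶ / 3564 s = 2.7×10⁻⁹ mol s⁻¹.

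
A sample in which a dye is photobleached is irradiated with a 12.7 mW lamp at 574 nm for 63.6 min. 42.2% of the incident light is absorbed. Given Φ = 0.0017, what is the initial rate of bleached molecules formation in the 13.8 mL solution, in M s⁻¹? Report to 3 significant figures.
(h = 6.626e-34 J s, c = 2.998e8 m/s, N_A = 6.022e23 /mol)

3.17e-9 M s⁻¹

Photon energy at 574 nm: hc/λ = (6.626e-34)(2.998e8)/(574e-9) = 3.461e-19 J.
Energy delivered: (12.7 mW)(3816 s) = 48.46 J.
Photons incident: 48.46 / 3.461e-19 = 1.400e20, i.e. 1.400e20/6.022e23 = 2.325e-4 mol.
Photons absorbed: 0.422 × 2.325e-4 = 9.812e-5 mol.
Product formed: 0.0017 × 9.812e-5 = 1.668e-7 mol.
Rate: 1.668e-7 mol / (3816 s × 0.0138 L) = 3.17e-9 M s⁻¹.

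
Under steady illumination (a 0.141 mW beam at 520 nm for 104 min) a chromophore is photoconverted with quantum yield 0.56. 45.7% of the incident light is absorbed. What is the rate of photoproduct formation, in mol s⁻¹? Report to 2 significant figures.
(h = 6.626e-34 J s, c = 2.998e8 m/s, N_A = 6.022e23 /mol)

1.6e-10 mol s⁻¹

Photon energy at 520 nm: hc/λ = (6.626e-34)(2.998e8)/(520e-9) = 3.820e-19 J.
Energy delivered: (0.141 mW)(6240 s) = 0.8798 J.
Photons incident: 0.8798 / 3.820e-19 = 2.303e18, i.e. 2.303e18/6.022e23 = 3.824e-6 mol.
Photons absorbed: 0.457 × 3.824e-6 = 1.748e-6 mol.
Product formed: 0.56 × 1.748e-6 = 9.789e-7 mol.
Rate: 9.789e-7 / 6240 s = 1.6e-10 mol s⁻¹.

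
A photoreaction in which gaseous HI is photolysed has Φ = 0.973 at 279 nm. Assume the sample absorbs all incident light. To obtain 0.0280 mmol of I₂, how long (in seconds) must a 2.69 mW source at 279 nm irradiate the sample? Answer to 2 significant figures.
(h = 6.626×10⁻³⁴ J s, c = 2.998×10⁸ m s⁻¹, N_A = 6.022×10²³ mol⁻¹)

t ≈ 4600 s

Product: 0.0280 mmol = 2.80×10⁻⁵ mol.
Photons that must be absorbed: 2.80×10⁻⁵ / 0.973 = 2.878×10⁻⁵ mol.
Photon energy: hc/λ = 7.120×10⁻¹⁹ J; per mole, 4.288×10⁵ J mol⁻¹.
Energy required: 2.878×10⁻⁵ × 4.288×10⁵ = 12.34 J.
Time: 12.34 J / 0.00269 W = 4600 s.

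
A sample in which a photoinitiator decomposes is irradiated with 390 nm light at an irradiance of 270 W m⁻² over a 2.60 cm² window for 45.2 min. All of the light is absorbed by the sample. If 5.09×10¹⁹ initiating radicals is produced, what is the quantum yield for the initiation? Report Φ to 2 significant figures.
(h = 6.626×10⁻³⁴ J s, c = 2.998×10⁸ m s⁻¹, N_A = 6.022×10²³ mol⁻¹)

Product: 5.09×10¹⁹ / 6.022×10²³ = 8.452×10⁻⁵ mol.
Photon energy at 390 nm: hc/λ = (6.626×10⁻³⁴)(2.998×10⁸)/(390×10⁻⁹) = 5.094×10⁻¹⁹ J.
Energy delivered: (270 W m⁻²)(2.60×10⁻⁴ m²)(2712 s) = 190.4 J.
Photons incident: 190.4 / 5.094×10⁻¹⁹ = 3.738×10²⁰, i.e. 3.738×10²⁰/6.022×10²³ = 6.207×10⁻⁴ mol.
Φ = 8.452×10⁻⁵ mol / 6.207×10⁻⁴ mol photons = 0.14.

Φ = 0.14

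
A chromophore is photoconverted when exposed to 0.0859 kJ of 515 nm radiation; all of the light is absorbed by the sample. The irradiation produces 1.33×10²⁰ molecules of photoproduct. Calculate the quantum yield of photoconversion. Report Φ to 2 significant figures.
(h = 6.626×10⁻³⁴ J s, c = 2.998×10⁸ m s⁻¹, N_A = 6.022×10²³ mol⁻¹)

Φ = 0.60

Product: 1.33×10²⁰ / 6.022×10²³ = 2.209×10⁻⁴ mol.
Photon energy at 515 nm: hc/λ = (6.626×10⁻³⁴)(2.998×10⁸)/(515×10⁻⁹) = 3.857×10⁻¹⁹ J.
Incident energy: 0.0859 kJ = 85.9 J.
Photons incident: 85.9 / 3.857×10⁻¹⁹ = 2.227×10²⁰, i.e. 2.227×10²⁰/6.022×10²³ = 3.698×10⁻⁴ mol.
Φ = 2.209×10⁻⁴ mol / 3.698×10⁻⁴ mol photons = 0.60.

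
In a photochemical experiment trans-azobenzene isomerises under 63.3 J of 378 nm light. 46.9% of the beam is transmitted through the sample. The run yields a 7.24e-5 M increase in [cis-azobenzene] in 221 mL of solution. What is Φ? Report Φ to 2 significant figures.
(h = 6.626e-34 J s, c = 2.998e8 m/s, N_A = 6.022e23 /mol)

Product: (7.24e-5 M)(0.221 L) = 1.600e-5 mol.
Photon energy at 378 nm: hc/λ = (6.626e-34)(2.998e8)/(378e-9) = 5.255e-19 J.
Photons incident: 63.3 / 5.255e-19 = 1.205e20, i.e. 1.205e20/6.022e23 = 2.001e-4 mol.
Fraction absorbed: 1 − 46.9/100 = 0.5310.
Photons absorbed: 0.5310 × 2.001e-4 = 1.063e-4 mol.
Φ = 1.600e-5 mol / 1.063e-4 mol photons = 0.15.

Φ = 0.15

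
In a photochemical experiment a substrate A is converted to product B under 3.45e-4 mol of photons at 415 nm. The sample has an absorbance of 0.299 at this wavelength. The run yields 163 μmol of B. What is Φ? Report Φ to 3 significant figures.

Product: 163 μmol = 1.63e-4 mol.
Fraction absorbed: 1 − 10^(−0.299) = 0.4977.
Photons absorbed: 0.4977 × 3.45e-4 = 1.717e-4 mol.
Φ = 1.63e-4 mol / 1.717e-4 mol photons = 0.949.

Φ = 0.949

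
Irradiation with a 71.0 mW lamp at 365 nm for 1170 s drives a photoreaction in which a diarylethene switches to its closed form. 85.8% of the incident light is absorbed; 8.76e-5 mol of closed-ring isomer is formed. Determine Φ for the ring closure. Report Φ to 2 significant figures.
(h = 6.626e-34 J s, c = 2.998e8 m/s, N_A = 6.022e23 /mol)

Photon energy at 365 nm: hc/λ = (6.626e-34)(2.998e8)/(365e-9) = 5.442e-19 J.
Energy delivered: (71.0 mW)(1170 s) = 83.07 J.
Photons incident: 83.07 / 5.442e-19 = 1.526e20, i.e. 1.526e20/6.022e23 = 2.534e-4 mol.
Photons absorbed: 0.858 × 2.534e-4 = 2.174e-4 mol.
Φ = 8.76e-5 mol / 2.174e-4 mol photons = 0.40.

Φ = 0.40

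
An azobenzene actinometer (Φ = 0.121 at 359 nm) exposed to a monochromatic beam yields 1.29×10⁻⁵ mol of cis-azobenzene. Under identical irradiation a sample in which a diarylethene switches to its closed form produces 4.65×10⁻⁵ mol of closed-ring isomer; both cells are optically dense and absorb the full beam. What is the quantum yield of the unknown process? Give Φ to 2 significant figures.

Φ = 0.44

Photons absorbed by the actinometer: 1.29×10⁻⁵ / 0.121 = 1.066×10⁻⁴ mol.
Φ(unknown) = 4.65×10⁻⁵ / 1.066×10⁻⁴ = 0.44.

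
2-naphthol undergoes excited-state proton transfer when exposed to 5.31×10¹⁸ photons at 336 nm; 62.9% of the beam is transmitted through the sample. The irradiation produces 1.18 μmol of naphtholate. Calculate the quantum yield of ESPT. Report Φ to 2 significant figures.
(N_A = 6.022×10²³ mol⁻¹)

Φ = 0.36

Product: 1.18 μmol = 1.18×10⁻⁶ mol.
Moles of photons: 5.31×10¹⁸ / 6.022×10²³ = 8.818×10⁻⁶ mol.
Fraction absorbed: 1 − 62.9/100 = 0.3710.
Photons absorbed: 0.3710 × 8.818×10⁻⁶ = 3.271×10⁻⁶ mol.
Φ = 1.18×10⁻⁶ mol / 3.271×10⁻⁶ mol photons = 0.36.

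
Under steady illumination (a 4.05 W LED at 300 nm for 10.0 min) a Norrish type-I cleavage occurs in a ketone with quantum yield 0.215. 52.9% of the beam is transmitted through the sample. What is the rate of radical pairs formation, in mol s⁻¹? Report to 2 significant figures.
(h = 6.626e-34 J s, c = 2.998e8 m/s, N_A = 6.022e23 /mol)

Photon energy at 300 nm: hc/λ = (6.626e-34)(2.998e8)/(300e-9) = 6.622e-19 J.
Energy delivered: (4.05 W)(600 s) = 2430 J.
Photons incident: 2430 / 6.622e-19 = 3.670e21, i.e. 3.670e21/6.022e23 = 0.006094 mol.
Fraction absorbed: 1 − 52.9/100 = 0.4710.
Photons absorbed: 0.4710 × 0.006094 = 0.002870 mol.
Product formed: 0.215 × 0.002870 = 6.171e-4 mol.
Rate: 6.171e-4 / 600 s = 1.0e-6 mol s⁻¹.

1.0e-6 mol s⁻¹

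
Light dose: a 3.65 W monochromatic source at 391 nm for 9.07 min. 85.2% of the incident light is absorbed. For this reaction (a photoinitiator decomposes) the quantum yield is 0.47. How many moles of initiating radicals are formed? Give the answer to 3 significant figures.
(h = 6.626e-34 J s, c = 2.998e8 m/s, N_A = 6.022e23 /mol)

0.00260 mol

Photon energy at 391 nm: hc/λ = (6.626e-34)(2.998e8)/(391e-9) = 5.080e-19 J.
Energy delivered: (3.65 W)(544.2 s) = 1986 J.
Photons incident: 1986 / 5.080e-19 = 3.909e21, i.e. 3.909e21/6.022e23 = 0.006491 mol.
Photons absorbed: 0.852 × 0.006491 = 0.005530 mol.
Product: Φ × n_abs = 0.47 × 0.005530 = 0.002599 mol.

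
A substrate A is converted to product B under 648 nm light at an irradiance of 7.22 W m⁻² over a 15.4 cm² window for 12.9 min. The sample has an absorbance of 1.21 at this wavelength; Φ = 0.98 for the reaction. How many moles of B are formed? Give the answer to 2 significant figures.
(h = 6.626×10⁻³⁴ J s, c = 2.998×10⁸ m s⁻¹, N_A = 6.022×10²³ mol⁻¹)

Photon energy at 648 nm: hc/λ = (6.626×10⁻³⁴)(2.998×10⁸)/(648×10⁻⁹) = 3.066×10⁻¹⁹ J.
Energy delivered: (7.22 W m⁻²)(15.4×10⁻⁴ m²)(774 s) = 8.606 J.
Photons incident: 8.606 / 3.066×10⁻¹⁹ = 2.807×10¹⁹, i.e. 2.807×10¹⁹/6.022×10²³ = 4.661×10⁻⁵ mol.
Fraction absorbed: 1 − 10^(−1.21) = 0.9383.
Photons absorbed: 0.9383 × 4.661×10⁻⁵ = 4.373×10⁻⁵ mol.
Product: Φ × n_abs = 0.98 × 4.373×10⁻⁵ = 4.286×10⁻⁵ mol.

4.3×10⁻⁵ mol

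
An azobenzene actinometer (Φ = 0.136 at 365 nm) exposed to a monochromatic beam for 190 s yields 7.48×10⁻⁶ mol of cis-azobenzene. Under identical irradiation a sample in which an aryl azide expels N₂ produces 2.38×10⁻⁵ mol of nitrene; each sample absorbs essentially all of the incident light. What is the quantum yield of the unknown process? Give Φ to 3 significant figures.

Photons absorbed by the actinometer: 7.48×10⁻⁶ / 0.136 = 5.500×10⁻⁵ mol.
Φ(unknown) = 2.38×10⁻⁵ / 5.500×10⁻⁵ = 0.433.

Φ = 0.433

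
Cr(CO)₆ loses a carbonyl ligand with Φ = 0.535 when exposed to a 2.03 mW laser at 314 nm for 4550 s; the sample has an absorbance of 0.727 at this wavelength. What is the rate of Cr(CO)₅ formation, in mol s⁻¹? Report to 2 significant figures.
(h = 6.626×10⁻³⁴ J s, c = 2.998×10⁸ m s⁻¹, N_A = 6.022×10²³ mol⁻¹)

2.3×10⁻⁹ mol s⁻¹

Photon energy at 314 nm: hc/λ = (6.626×10⁻³⁴)(2.998×10⁸)/(314×10⁻⁹) = 6.326×10⁻¹⁹ J.
Energy delivered: (2.03 mW)(4550 s) = 9.236 J.
Photons incident: 9.236 / 6.326×10⁻¹⁹ = 1.460×10¹⁹, i.e. 1.460×10¹⁹/6.022×10²³ = 2.424×10⁻⁵ mol.
Fraction absorbed: 1 − 10^(−0.727) = 0.8125.
Photons absorbed: 0.8125 × 2.424×10⁻⁵ = 1.970×10⁻⁵ mol.
Product formed: 0.535 × 1.970×10⁻⁵ = 1.054×10⁻⁵ mol.
Rate: 1.054×10⁻⁵ / 4550 s = 2.3×10⁻⁹ mol s⁻¹.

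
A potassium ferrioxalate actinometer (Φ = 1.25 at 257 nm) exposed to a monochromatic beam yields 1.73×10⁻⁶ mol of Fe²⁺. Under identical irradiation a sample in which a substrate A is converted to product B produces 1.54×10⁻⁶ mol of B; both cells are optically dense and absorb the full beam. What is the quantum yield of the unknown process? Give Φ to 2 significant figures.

Φ = 1.1

Photons absorbed by the actinometer: 1.73×10⁻⁶ / 1.25 = 1.384×10⁻⁶ mol.
Φ(unknown) = 1.54×10⁻⁶ / 1.384×10⁻⁶ = 1.1.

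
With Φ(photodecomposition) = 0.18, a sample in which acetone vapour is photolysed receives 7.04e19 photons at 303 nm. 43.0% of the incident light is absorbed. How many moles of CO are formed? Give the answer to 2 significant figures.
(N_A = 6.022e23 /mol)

9.0e-6 mol

Moles of photons: 7.04e19 / 6.022e23 = 1.169e-4 mol.
Photons absorbed: 0.430 × 1.169e-4 = 5.027e-5 mol.
Product: Φ × n_abs = 0.18 × 5.027e-5 = 9.049e-6 mol.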